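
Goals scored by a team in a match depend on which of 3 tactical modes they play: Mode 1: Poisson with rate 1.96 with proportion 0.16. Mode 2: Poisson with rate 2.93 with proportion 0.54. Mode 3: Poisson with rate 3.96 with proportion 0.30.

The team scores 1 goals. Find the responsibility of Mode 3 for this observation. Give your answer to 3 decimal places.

0.150

Apply Bayes' rule: the posterior for each component is proportional to its prior times its likelihood at x.
Poisson probabilities:
  f_1 = e^(−1.96)·1.96^1/1! = 0.276083
  f_2 = e^(−2.93)·2.93^1/1! = 0.156453
  f_3 = e^(−3.96)·3.96^1/1! = 0.0754899
Unnormalised posteriors:
  P(Z=1)·f_1 = 0.16 × 0.276083 = 0.0441732
  P(Z=2)·f_2 = 0.54 × 0.156453 = 0.0844848
  P(Z=3)·f_3 = 0.30 × 0.0754899 = 0.022647
Denominator: 0.0441732 + 0.0844848 + 0.022647 = 0.151305
So the posterior for Mode 3 is 0.022647 / 0.151305 ≈ 0.150.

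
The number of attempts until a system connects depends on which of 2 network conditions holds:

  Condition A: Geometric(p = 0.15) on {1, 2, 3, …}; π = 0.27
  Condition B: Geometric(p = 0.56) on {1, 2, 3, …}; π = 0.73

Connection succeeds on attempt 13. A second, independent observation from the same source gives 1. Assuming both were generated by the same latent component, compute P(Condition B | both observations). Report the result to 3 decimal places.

Apply Bayes' rule: the posterior for each component is proportional to its prior times its likelihood at x.
Since both observations come from the same component, the likelihood for component k is f_k(x₁)·f_k(x₂).
  p_A = [0.15·(1−0.15)^12 = 0.15·0.142242 = 0.0213363] × [0.15] = 0.00320044
  p_B = [0.56·(1−0.56)^12 = 0.56·5.26541e-05 = 2.94863e-05] × [0.56] = 1.65123e-05
Weight by the priors:
  P(Z=A)·p_A = 0.27 × 0.00320044 = 0.000864119
  P(Z=B)·p_B = 0.73 × 1.65123e-05 = 1.2054e-05
Marginal: 0.000864119 + 1.2054e-05 = 0.000876173
So the posterior for Condition B is 1.2054e-05 / 0.000876173 ≈ 0.014.

0.014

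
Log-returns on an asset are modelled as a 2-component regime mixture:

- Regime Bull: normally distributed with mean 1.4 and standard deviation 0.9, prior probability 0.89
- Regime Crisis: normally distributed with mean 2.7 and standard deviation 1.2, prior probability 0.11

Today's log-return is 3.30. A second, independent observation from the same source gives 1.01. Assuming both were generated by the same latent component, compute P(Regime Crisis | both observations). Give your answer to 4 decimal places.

P(component k | x) = P(Z=k)·f_k(x) / marginal(x), where marginal(x) = Σ_j P(Z=j)·f_j(x).
Since both observations come from the same component, the likelihood for component k is f_k(x₁)·f_k(x₂).
  f_Bull = [(1/(0.9·√(2π)))·exp(−(3.30−1.4)²/(2·0.9²)) = 0.443269·exp(-2.22840) = 0.0477406] × [0.403545] = 0.0192655
  f_Crisis = [(1/(1.2·√(2π)))·exp(−(3.30−2.7)²/(2·1.2²)) = 0.332452·exp(-0.12500) = 0.293388] × [0.123321] = 0.036181
Prior × likelihood for each component:
  P(Z=Bull)·f_Bull = 0.89 × 0.0192655 = 0.0171463
  P(Z=Crisis)·f_Crisis = 0.11 × 0.036181 = 0.00397991
Denominator: 0.0171463 + 0.00397991 = 0.0211262
P(Regime Crisis | x₁,x₂) = 0.00397991 / 0.0211262 ≈ 0.1884

0.1884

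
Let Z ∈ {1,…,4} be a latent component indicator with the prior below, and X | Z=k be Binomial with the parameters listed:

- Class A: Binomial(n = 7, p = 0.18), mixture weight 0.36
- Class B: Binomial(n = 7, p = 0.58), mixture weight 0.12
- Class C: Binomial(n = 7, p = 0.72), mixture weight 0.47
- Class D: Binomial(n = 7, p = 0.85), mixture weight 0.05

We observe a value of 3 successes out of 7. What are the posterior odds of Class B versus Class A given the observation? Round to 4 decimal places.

0.7675

The posterior odds equal the prior odds times the likelihood ratio: (π_i/π_j)·(f_i(x)/f_j(x)).
Component likelihoods at x = 3 successes out of 7:
  f_A = 0.0922871
  f_B = 0.212495
  f_C = 0.0802967
  f_D = 0.0108815
Posterior odds = (π_B·f_B) / (π_A·f_A) = (0.12·0.212495) / (0.36·0.0922871) = 0.0254994 / 0.0332234 ≈ 0.7675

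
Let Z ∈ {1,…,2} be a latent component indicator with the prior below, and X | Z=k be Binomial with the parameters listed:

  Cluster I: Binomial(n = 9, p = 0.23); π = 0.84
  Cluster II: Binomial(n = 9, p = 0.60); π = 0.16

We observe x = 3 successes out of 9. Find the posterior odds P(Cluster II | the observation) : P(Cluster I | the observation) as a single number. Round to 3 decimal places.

0.066

Posterior odds = (w_i f_i(x)) / (w_j f_j(x)); the normalising sum cancels.
Component likelihoods at x = 3 successes out of 9:
  p_I = 0.213014
  p_II = 0.0743178
Posterior odds = (w_II·p_II) / (w_I·p_I) = (0.16·0.0743178) / (0.84·0.213014) = 0.0118909 / 0.178931 ≈ 0.066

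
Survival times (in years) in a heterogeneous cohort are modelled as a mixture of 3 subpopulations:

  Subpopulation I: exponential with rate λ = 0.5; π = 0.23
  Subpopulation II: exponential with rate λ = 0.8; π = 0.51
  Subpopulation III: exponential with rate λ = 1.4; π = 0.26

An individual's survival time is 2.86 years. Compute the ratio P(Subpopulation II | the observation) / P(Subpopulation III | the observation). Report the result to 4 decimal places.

Only the two components matter; the odds are (P(Z=i) f_i(x)) / (P(Z=j) f_j(x)).
Exponential densities:
  L_I = 0.5·e^(−0.5·2.86) = 0.5·e^(−1.4300) = 0.119654
  L_II = 0.8·e^(−0.8·2.86) = 0.8·e^(−2.2880) = 0.0811754
  L_III = 1.4·e^(−1.4·2.86) = 1.4·e^(−4.0040) = 0.0255395
Odds = (0.51/0.26) × (0.0811754/0.0255395) = 1.96154 × 3.17842 ≈ 6.2346

6.2346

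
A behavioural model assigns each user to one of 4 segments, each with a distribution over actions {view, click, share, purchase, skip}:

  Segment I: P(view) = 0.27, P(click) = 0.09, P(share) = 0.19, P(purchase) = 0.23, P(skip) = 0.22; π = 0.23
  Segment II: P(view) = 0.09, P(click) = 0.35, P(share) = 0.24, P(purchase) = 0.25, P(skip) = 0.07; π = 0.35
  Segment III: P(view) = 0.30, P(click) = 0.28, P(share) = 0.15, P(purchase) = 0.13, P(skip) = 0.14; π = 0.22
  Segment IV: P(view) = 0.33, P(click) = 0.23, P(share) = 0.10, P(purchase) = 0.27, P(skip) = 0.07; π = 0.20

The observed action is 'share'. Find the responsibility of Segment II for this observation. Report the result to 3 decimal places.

0.465

By Bayes' theorem, P(k | x) = π_k f_k(x) / Σ_j π_j f_j(x).
Evaluate each component's likelihood at the observed value:
  f_I = P(share | comp) = 0.19
  f_II = P(share | comp) = 0.24
  f_III = P(share | comp) = 0.15
  f_IV = P(share | comp) = 0.10
Prior × likelihood for each component:
  π_I·f_I = 0.23 × 0.19 = 0.0437
  π_II·f_II = 0.35 × 0.24 = 0.084
  π_III·f_III = 0.22 × 0.15 = 0.033
  π_IV·f_IV = 0.20 × 0.1 = 0.02
Marginal: 0.0437 + 0.084 + 0.033 + 0.02 = 0.1807
Responsibility of Segment II: 0.084 / 0.1807 ≈ 0.465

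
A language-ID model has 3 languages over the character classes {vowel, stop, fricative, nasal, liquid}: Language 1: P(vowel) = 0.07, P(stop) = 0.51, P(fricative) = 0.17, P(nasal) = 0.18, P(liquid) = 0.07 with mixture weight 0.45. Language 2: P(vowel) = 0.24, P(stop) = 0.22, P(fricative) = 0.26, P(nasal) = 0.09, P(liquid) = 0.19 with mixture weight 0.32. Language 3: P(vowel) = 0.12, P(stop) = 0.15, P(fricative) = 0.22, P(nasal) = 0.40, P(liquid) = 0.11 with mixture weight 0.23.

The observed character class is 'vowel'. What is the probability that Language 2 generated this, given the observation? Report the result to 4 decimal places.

0.5651

Apply Bayes' rule: the posterior for each component is proportional to its prior times its likelihood at x.
Categorical probabilities:
  L_1 = P(vowel | comp) = 0.07
  L_2 = P(vowel | comp) = 0.24
  L_3 = P(vowel | comp) = 0.12
Prior × likelihood for each component:
  π_1·L_1 = 0.45 × 0.07 = 0.0315
  π_2·L_2 = 0.32 × 0.24 = 0.0768
  π_3·L_3 = 0.23 × 0.12 = 0.0276
Evidence: 0.0315 + 0.0768 + 0.0276 = 0.1359
P(Language 2 | data) = 0.0768 / 0.1359 ≈ 0.5651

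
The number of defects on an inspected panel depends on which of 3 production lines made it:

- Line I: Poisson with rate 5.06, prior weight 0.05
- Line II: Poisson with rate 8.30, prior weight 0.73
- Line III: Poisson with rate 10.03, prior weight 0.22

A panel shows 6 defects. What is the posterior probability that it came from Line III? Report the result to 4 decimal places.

0.1325

P(component k | x) = π_k·f_k(x) / marginal(x), where marginal(x) = Σ_j π_j·f_j(x).
Poisson probabilities:
  p_I = e^(−5.06)·5.06^6/6! = 0.147925
  p_II = e^(−8.30)·8.30^6/6! = 0.112847
  p_III = e^(−10.03)·10.03^6/6! = 0.0623016
Multiply by the mixture weights:
  π_I·p_I = 0.05 × 0.147925 = 0.00739623
  π_II·p_II = 0.73 × 0.112847 = 0.0823787
  π_III·p_III = 0.22 × 0.0623016 = 0.0137064
Denominator: 0.00739623 + 0.0823787 + 0.0137064 = 0.103481
P(Line III | data) ≈ 0.1325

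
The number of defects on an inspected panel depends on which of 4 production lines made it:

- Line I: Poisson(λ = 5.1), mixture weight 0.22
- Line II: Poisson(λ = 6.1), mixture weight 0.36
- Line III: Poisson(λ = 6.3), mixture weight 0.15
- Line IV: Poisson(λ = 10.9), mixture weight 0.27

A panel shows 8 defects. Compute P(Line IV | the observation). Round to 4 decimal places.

The responsibility of component k is P(Z=k) f_k(x) divided by Σ_j P(Z=j) f_j(x).
Poisson probabilities:
  f_I = e^(−5.1)·5.1^8/8! = 0.0692052
  f_II = e^(−6.1)·6.1^8/8! = 0.10664
  f_III = e^(−6.3)·6.3^8/8! = 0.113018
  f_IV = e^(−10.9)·10.9^8/8! = 0.0912182
Weight by the priors:
  P(Z=I)·f_I = 0.22 × 0.0692052 = 0.0152252
  P(Z=II)·f_II = 0.36 × 0.10664 = 0.0383905
  P(Z=III)·f_III = 0.15 × 0.113018 = 0.0169527
  P(Z=IV)·f_IV = 0.27 × 0.0912182 = 0.0246289
Sum: 0.0152252 + 0.0383905 + 0.0169527 + 0.0246289 = 0.0951974
P(Line IV | x) ≈ 0.2587

0.2587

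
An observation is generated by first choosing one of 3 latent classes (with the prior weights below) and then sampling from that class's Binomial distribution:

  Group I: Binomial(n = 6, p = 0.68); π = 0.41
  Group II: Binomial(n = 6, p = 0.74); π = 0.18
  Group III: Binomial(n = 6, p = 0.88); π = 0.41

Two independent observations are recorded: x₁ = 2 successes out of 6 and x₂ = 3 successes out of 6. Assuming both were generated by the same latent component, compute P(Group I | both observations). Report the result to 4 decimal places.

P(component k | x) = w_k·f_k(x) / marginal(x), where marginal(x) = Σ_j w_j·f_j(x).
Since both observations come from the same component, the likelihood for component k is f_k(x₁)·f_k(x₂).
  L_I = [0.0727292] × [0.206066] = 0.014987
  L_II = [0.037536] × [0.142444] = 0.00534679
  L_III = [0.00240869] × [0.0235517] = 5.67288e-05
Multiply by the mixture weights:
  w_I·L_I = 0.41 × 0.014987 = 0.00614468
  w_II·L_II = 0.18 × 0.00534679 = 0.000962423
  w_III·L_III = 0.41 × 5.67288e-05 = 2.32588e-05
Sum: 0.00614468 + 0.000962423 + 2.32588e-05 = 0.00713036
P(Group I | x) ≈ 0.8618

0.8618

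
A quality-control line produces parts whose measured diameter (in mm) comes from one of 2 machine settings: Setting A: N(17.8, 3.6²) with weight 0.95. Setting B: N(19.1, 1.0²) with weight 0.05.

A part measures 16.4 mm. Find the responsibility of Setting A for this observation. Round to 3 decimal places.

0.995

The responsibility of component k is P(Z=k) f_k(x) divided by Σ_j P(Z=j) f_j(x).
Evaluate each component's likelihood at the observed value:
  f_A = 0.102747
  f_B = 0.0104209
Weight by the priors:
  P(Z=A)·f_A = 0.95 × 0.102747 = 0.0976093
  P(Z=B)·f_B = 0.05 × 0.0104209 = 0.000521047
Normaliser: 0.0976093 + 0.000521047 = 0.0981303
P(Setting A | the observation) = 0.0976093 / 0.0981303 ≈ 0.995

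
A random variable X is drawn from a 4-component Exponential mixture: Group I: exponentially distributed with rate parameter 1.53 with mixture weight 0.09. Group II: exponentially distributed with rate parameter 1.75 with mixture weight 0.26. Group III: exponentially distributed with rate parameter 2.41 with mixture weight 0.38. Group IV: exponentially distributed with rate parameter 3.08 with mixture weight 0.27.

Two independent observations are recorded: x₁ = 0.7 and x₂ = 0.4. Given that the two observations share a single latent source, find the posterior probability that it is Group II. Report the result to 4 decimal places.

The responsibility of component k is P(Z=k) f_k(x) divided by Σ_j P(Z=j) f_j(x).
Since both observations come from the same component, the likelihood for component k is f_k(x₁)·f_k(x₂).
  p_I = [0.524278] × [0.829666] = 0.434976
  p_II = [0.514076] × [0.869024] = 0.446745
  p_III = [0.446028] × [0.919088] = 0.409939
  p_IV = [0.356625] × [0.898462] = 0.320414
Weight by the priors:
  P(Z=I)·p_I = 0.09 × 0.434976 = 0.0391478
  P(Z=II)·p_II = 0.26 × 0.446745 = 0.116154
  P(Z=III)·p_III = 0.38 × 0.409939 = 0.155777
  P(Z=IV)·p_IV = 0.27 × 0.320414 = 0.0865118
Denominator: 0.0391478 + 0.116154 + 0.155777 + 0.0865118 = 0.39759
Responsibility of Group II: 0.116154 / 0.39759 ≈ 0.2921

0.2921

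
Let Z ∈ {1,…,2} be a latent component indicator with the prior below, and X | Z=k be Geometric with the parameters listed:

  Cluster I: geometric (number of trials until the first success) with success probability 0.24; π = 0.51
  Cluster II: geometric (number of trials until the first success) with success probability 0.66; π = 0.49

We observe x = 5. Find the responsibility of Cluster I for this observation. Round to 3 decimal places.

0.904

By Bayes' theorem, P(k | x) = w_k f_k(x) / Σ_j w_j f_j(x).
Evaluate each component's likelihood at the observed value:
  p_I = 0.24·(1−0.24)^4 = 0.24·0.333622 = 0.0800692
  p_II = 0.66·(1−0.66)^4 = 0.66·0.0133634 = 0.00881982
Weight by the priors:
  w_I·p_I = 0.51 × 0.0800692 = 0.0408353
  w_II·p_II = 0.49 × 0.00881982 = 0.00432171
Normaliser: 0.0408353 + 0.00432171 = 0.045157
Responsibility of Cluster I: 0.0408353 / 0.045157 ≈ 0.904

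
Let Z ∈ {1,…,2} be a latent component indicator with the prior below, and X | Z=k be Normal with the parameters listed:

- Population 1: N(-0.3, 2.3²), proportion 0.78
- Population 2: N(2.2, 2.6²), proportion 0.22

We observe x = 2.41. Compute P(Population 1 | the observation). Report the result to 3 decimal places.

0.668

Posterior ∝ prior × likelihood, so P(k | x) ∝ π_k f_k(x); normalise over all components.
Component likelihoods at x = 2.41:
  L_1 = (1/(2.3·√(2π)))·exp(−(2.41−-0.3)²/(2·2.3²)) = 0.173453·exp(-0.69415) = 0.0866397
  L_2 = (1/(2.6·√(2π)))·exp(−(2.41−2.2)²/(2·2.6²)) = 0.153439·exp(-0.00326) = 0.15294
Unnormalised posteriors:
  π_1·L_1 = 0.78 × 0.0866397 = 0.067579
  π_2·L_2 = 0.22 × 0.15294 = 0.0336467
Evidence: 0.067579 + 0.0336467 = 0.101226
So the posterior for Population 1 is 0.067579 / 0.101226 ≈ 0.668.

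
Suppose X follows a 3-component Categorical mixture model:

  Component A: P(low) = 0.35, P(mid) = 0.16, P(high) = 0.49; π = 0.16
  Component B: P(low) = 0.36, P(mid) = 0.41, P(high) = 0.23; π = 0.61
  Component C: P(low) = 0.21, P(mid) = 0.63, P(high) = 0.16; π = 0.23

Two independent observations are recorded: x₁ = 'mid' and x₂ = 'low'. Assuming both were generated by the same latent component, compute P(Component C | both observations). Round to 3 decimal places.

0.235

Apply Bayes' rule: the posterior for each component is proportional to its prior times its likelihood at x.
Since both observations come from the same component, the likelihood for component k is f_k(x₁)·f_k(x₂).
  L_A = [P(mid | comp) = 0.16] × [0.35] = 0.056
  L_B = [P(mid | comp) = 0.41] × [0.36] = 0.1476
  L_C = [P(mid | comp) = 0.63] × [0.21] = 0.1323
Multiply by the mixture weights:
  π_A·L_A = 0.16 × 0.056 = 0.00896
  π_B·L_B = 0.61 × 0.1476 = 0.090036
  π_C·L_C = 0.23 × 0.1323 = 0.030429
Marginal: 0.00896 + 0.090036 + 0.030429 = 0.129425
P(Component C | x₁,x₂) = 0.030429 / 0.129425 ≈ 0.235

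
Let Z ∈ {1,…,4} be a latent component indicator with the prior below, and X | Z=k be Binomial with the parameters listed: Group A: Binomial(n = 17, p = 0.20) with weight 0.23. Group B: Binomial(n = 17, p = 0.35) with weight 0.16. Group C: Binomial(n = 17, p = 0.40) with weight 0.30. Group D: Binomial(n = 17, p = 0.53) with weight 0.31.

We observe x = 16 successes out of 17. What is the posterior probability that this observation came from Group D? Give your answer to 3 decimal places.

The responsibility of component k is w_k f_k(x) divided by Σ_j w_j f_j(x).
Evaluate each component's likelihood at the observed value:
  f_A = C(17,16)·0.20^16·0.80^1 = 17·6.5536e-12·0.8 = 8.9129e-11
  f_B = C(17,16)·0.35^16·0.65^1 = 17·5.07094e-08·0.65 = 5.60339e-07
  f_C = C(17,16)·0.40^16·0.60^1 = 17·4.29497e-07·0.6 = 4.38087e-06
  f_D = C(17,16)·0.53^16·0.47^1 = 17·3.87627e-05·0.47 = 0.000309714
Prior × likelihood for each component:
  w_A·f_A = 0.23 × 8.9129e-11 = 2.04997e-11
  w_B·f_B = 0.16 × 5.60339e-07 = 8.96543e-08
  w_C·f_C = 0.30 × 4.38087e-06 = 1.31426e-06
  w_D·f_D = 0.31 × 0.000309714 = 9.60113e-05
Marginal: 2.04997e-11 + 8.96543e-08 + 1.31426e-06 + 9.60113e-05 = 9.74152e-05
P(Group D | data) = 9.60113e-05 / 9.74152e-05 ≈ 0.986

0.986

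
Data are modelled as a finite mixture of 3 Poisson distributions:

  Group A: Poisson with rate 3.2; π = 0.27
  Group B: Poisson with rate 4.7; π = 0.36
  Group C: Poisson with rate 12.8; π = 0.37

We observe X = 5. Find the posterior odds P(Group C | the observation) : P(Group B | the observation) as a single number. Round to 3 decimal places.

0.047

Posterior odds = (π_i f_i(x)) / (π_j f_j(x)); the normalising sum cancels.
Poisson probabilities:
  L_A = 0.113979
  L_B = 0.17383
  L_C = 0.00790495
0.00292483 / 0.0625787 ≈ 0.047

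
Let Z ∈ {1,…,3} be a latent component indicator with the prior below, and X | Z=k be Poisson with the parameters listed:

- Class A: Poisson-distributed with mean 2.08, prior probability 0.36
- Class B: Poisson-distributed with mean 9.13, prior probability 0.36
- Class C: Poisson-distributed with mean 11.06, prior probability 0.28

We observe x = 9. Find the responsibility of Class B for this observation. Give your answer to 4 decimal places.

0.6112

By Bayes' theorem, P(k | x) = w_k f_k(x) / Σ_j w_j f_j(x).
Evaluate each component's likelihood at the observed value:
  L_A = 0.000250885
  L_B = 0.131633
  L_C = 0.107334
Prior × likelihood for each component:
  w_A·L_A = 0.36 × 0.000250885 = 9.03186e-05
  w_B·L_B = 0.36 × 0.131633 = 0.0473879
  w_C·L_C = 0.28 × 0.107334 = 0.0300534
Normaliser: 9.03186e-05 + 0.0473879 + 0.0300534 = 0.0775317
P(Class B | 9) = 0.0473879 / 0.0775317 ≈ 0.6112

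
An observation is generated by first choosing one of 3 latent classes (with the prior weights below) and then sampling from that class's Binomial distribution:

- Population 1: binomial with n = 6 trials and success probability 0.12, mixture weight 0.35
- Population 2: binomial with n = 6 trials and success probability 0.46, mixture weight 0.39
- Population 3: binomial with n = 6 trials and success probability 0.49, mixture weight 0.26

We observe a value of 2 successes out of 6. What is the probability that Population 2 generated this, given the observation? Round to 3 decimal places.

0.492

The responsibility of component k is w_k f_k(x) divided by Σ_j w_j f_j(x).
Evaluate each component's likelihood at the observed value:
  p_1 = C(6,2)·0.12^2·0.88^4 = 15·0.0144·0.599695 = 0.129534
  p_2 = C(6,2)·0.46^2·0.54^4 = 15·0.2116·0.0850306 = 0.269887
  p_3 = C(6,2)·0.49^2·0.51^4 = 15·0.2401·0.067652 = 0.243649
Multiply by the mixture weights:
  w_1·p_1 = 0.35 × 0.129534 = 0.045337
  w_2·p_2 = 0.39 × 0.269887 = 0.105256
  w_3·p_3 = 0.26 × 0.243649 = 0.0633487
Normaliser: 0.045337 + 0.105256 + 0.0633487 = 0.213942
P(Population 2 | 2 successes out of 6) = 0.105256 / 0.213942 ≈ 0.492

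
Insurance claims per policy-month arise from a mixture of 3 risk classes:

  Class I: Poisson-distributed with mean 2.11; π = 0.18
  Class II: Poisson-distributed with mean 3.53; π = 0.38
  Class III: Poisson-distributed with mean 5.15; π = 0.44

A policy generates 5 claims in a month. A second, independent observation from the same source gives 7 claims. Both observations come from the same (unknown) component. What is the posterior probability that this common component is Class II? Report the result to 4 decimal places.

P(component k | x) = π_k·f_k(x) / marginal(x), where marginal(x) = Σ_j π_j·f_j(x).
Since both observations come from the same component, the likelihood for component k is f_k(x₁)·f_k(x₂).
  L_I = [0.0422542] × [0.00447904] = 0.000189258
  L_II = [0.133854] × [0.039713] = 0.00531576
  L_III = [0.175081] × [0.110561] = 0.0193572
Multiply by the mixture weights:
  π_I·L_I = 0.18 × 0.000189258 = 3.40665e-05
  π_II·L_II = 0.38 × 0.00531576 = 0.00201999
  π_III·L_III = 0.44 × 0.0193572 = 0.00851715
Sum: 3.40665e-05 + 0.00201999 + 0.00851715 = 0.0105712
Responsibility of Class II: 0.00201999 / 0.0105712 ≈ 0.1911

0.1911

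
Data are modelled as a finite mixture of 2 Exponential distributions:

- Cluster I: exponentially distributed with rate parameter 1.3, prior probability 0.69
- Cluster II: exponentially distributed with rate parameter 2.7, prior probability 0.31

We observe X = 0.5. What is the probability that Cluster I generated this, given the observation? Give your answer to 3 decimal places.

0.683

The responsibility of component k is P(Z=k) f_k(x) divided by Σ_j P(Z=j) f_j(x).
Exponential densities:
  f_I = 0.67866
  f_II = 0.699949
Prior × likelihood for each component:
  P(Z=I)·f_I = 0.69 × 0.67866 = 0.468275
  P(Z=II)·f_II = 0.31 × 0.699949 = 0.216984
Marginal: 0.468275 + 0.216984 = 0.685259
Responsibility of Cluster I: 0.468275 / 0.685259 ≈ 0.683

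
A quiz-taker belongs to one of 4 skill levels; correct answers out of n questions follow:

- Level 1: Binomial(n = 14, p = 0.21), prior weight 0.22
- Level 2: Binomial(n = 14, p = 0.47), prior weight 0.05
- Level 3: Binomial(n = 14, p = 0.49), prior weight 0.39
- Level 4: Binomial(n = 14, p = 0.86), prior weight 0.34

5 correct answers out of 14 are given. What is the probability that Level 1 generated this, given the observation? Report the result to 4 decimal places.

0.2674

Apply Bayes' rule: the posterior for each component is proportional to its prior times its likelihood at x.
Binomial probabilities:
  p_1 = 0.0979951
  p_2 = 0.151508
  p_3 = 0.132001
  p_4 = 1.94585e-05
Multiply by the mixture weights:
  P(Z=1)·p_1 = 0.22 × 0.0979951 = 0.0215589
  P(Z=2)·p_2 = 0.05 × 0.151508 = 0.00757541
  P(Z=3)·p_3 = 0.39 × 0.132001 = 0.0514803
  P(Z=4)·p_4 = 0.34 × 1.94585e-05 = 6.61588e-06
Normaliser: 0.0215589 + 0.00757541 + 0.0514803 + 6.61588e-06 = 0.0806212
P(Level 1 | the observation) = 0.0215589 / 0.0806212 ≈ 0.2674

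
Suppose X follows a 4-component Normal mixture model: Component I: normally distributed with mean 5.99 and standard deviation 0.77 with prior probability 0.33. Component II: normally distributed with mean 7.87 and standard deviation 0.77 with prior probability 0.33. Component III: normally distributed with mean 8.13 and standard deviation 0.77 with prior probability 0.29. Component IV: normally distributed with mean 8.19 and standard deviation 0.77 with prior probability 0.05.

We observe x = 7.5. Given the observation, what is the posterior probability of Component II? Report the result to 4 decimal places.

P(component k | x) = w_k·f_k(x) / marginal(x), where marginal(x) = Σ_j w_j·f_j(x).
Normal densities:
  L_I = 0.0757429
  L_II = 0.461615
  L_III = 0.370729
  L_IV = 0.346776
Weight by the priors:
  w_I·L_I = 0.33 × 0.0757429 = 0.0249952
  w_II·L_II = 0.33 × 0.461615 = 0.152333
  w_III·L_III = 0.29 × 0.370729 = 0.107511
  w_IV·L_IV = 0.05 × 0.346776 = 0.0173388
Normaliser: 0.0249952 + 0.152333 + 0.107511 + 0.0173388 = 0.302178
Responsibility of Component II: 0.152333 / 0.302178 ≈ 0.5041

0.5041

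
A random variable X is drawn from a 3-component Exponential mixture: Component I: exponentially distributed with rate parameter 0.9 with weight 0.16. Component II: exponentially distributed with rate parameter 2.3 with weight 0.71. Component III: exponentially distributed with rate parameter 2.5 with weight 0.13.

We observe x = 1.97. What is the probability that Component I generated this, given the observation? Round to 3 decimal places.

Apply Bayes' rule: the posterior for each component is proportional to its prior times its likelihood at x.
Exponential densities:
  f_I = 0.15284
  f_II = 0.0247708
  f_III = 0.0181568
Unnormalised posteriors:
  P(Z=I)·f_I = 0.16 × 0.15284 = 0.0244545
  P(Z=II)·f_II = 0.71 × 0.0247708 = 0.0175872
  P(Z=III)·f_III = 0.13 × 0.0181568 = 0.00236039
Marginal: 0.0244545 + 0.0175872 + 0.00236039 = 0.0444021
Responsibility of Component I: 0.0244545 / 0.0444021 ≈ 0.551

0.551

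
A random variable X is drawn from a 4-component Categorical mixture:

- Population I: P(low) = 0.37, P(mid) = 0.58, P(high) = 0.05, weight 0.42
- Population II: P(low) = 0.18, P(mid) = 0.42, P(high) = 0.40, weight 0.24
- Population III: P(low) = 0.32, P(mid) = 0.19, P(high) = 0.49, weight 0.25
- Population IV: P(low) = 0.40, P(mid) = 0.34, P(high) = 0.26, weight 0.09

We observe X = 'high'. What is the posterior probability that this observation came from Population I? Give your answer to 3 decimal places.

0.080

Posterior ∝ prior × likelihood, so P(k | x) ∝ π_k f_k(x); normalise over all components.
Component likelihoods at x = 'high':
  p_I = 0.05
  p_II = 0.4
  p_III = 0.49
  p_IV = 0.26
Weight by the priors:
  π_I·p_I = 0.42 × 0.05 = 0.021
  π_II·p_II = 0.24 × 0.4 = 0.096
  π_III·p_III = 0.25 × 0.49 = 0.1225
  π_IV·p_IV = 0.09 × 0.26 = 0.0234
Marginal: 0.021 + 0.096 + 0.1225 + 0.0234 = 0.2629
So the posterior for Population I is 0.021 / 0.2629 ≈ 0.080.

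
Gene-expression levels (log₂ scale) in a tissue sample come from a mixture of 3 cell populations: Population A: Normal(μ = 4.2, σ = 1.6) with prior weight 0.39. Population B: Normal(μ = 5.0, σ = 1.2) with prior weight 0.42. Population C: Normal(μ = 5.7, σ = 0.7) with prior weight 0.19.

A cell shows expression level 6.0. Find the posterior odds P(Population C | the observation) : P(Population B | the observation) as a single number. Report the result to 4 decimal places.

Since P(k|x) ∝ w_k f_k(x), the posterior odds are w_i f_i(x) / (w_j f_j(x)).
Component likelihoods at x = 6.0:
  p_A = 0.132423
  p_B = 0.234927
  p_C = 0.51991
0.0987828 / 0.0986692 ≈ 1.0012

1.0012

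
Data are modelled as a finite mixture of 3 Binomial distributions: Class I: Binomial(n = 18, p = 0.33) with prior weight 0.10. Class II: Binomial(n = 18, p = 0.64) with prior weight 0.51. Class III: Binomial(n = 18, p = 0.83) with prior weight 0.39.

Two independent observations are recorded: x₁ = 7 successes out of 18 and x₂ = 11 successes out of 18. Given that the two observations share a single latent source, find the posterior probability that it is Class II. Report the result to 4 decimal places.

0.9145

By Bayes' theorem, P(k | x) = π_k f_k(x) / Σ_j π_j f_j(x).
Since both observations come from the same component, the likelihood for component k is f_k(x₁)·f_k(x₂).
  L_I = [C(18,7)·0.33^7·0.67^11 = 31824·0.000426184·0.012213 = 0.165644] × [0.00974836] = 0.00161476
  L_II = [C(18,7)·0.64^7·0.36^11 = 31824·0.0439805·1.31622e-05 = 0.0184222] × [0.184014] = 0.00338996
  L_III = [C(18,7)·0.83^7·0.17^11 = 31824·0.271361·3.42719e-09 = 2.95964e-05] × [0.0168173] = 4.97732e-07
Weight by the priors:
  π_I·L_I = 0.10 × 0.00161476 = 0.000161476
  π_II·L_II = 0.51 × 0.00338996 = 0.00172888
  π_III·L_III = 0.39 × 4.97732e-07 = 1.94116e-07
Sum: 0.000161476 + 0.00172888 + 1.94116e-07 = 0.00189055
P(Class II | data) ≈ 0.9145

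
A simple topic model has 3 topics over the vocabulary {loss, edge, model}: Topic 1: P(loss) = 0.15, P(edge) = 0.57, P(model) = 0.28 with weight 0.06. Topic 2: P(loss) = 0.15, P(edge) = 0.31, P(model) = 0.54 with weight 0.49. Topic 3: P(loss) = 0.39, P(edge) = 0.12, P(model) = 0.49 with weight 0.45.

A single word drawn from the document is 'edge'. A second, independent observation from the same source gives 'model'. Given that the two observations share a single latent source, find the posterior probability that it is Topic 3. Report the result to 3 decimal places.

By Bayes' theorem, P(k | x) = π_k f_k(x) / Σ_j π_j f_j(x).
Since both observations come from the same component, the likelihood for component k is f_k(x₁)·f_k(x₂).
  L_1 = [P(edge | comp) = 0.57] × [0.28] = 0.1596
  L_2 = [P(edge | comp) = 0.31] × [0.54] = 0.1674
  L_3 = [P(edge | comp) = 0.12] × [0.49] = 0.0588
Multiply by the mixture weights:
  π_1·L_1 = 0.06 × 0.1596 = 0.009576
  π_2·L_2 = 0.49 × 0.1674 = 0.082026
  π_3·L_3 = 0.45 × 0.0588 = 0.02646
Evidence: 0.009576 + 0.082026 + 0.02646 = 0.118062
P(Topic 3 | x₁,x₂) = 0.02646 / 0.118062 ≈ 0.224

0.224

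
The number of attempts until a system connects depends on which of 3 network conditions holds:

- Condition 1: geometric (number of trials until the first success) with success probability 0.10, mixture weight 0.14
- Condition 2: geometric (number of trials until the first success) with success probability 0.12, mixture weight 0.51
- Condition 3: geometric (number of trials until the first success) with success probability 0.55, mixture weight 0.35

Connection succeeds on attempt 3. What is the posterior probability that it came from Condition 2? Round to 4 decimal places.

The responsibility of component k is π_k f_k(x) divided by Σ_j π_j f_j(x).
Component likelihoods at x = 3:
  f_1 = 0.081
  f_2 = 0.092928
  f_3 = 0.111375
Multiply by the mixture weights:
  π_1·f_1 = 0.14 × 0.081 = 0.01134
  π_2·f_2 = 0.51 × 0.092928 = 0.0473933
  π_3·f_3 = 0.35 × 0.111375 = 0.0389812
Denominator: 0.01134 + 0.0473933 + 0.0389812 = 0.0977145
P(Condition 2 | x) ≈ 0.4850

0.4850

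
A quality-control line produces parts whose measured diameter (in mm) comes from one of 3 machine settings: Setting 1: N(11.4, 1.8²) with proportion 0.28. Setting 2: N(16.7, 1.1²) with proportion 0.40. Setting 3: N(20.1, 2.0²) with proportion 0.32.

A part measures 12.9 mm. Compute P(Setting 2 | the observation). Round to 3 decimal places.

0.008

The responsibility of component k is π_k f_k(x) divided by Σ_j π_j f_j(x).
Component likelihoods at x = 12.9 mm:
  f_1 = (1/(1.8·√(2π)))·exp(−(12.9−11.4)²/(2·1.8²)) = 0.221635·exp(-0.34722) = 0.156618
  f_2 = (1/(1.1·√(2π)))·exp(−(12.9−16.7)²/(2·1.1²)) = 0.362675·exp(-5.96694) = 0.000929196
  f_3 = (1/(2.0·√(2π)))·exp(−(12.9−20.1)²/(2·2.0²)) = 0.199471·exp(-6.48000) = 0.000305951
Multiply by the mixture weights:
  π_1·f_1 = 0.28 × 0.156618 = 0.043853
  π_2·f_2 = 0.40 × 0.000929196 = 0.000371678
  π_3·f_3 = 0.32 × 0.000305951 = 9.79043e-05
Evidence: 0.043853 + 0.000371678 + 9.79043e-05 = 0.0443225
So the posterior for Setting 2 is 0.000371678 / 0.0443225 ≈ 0.008.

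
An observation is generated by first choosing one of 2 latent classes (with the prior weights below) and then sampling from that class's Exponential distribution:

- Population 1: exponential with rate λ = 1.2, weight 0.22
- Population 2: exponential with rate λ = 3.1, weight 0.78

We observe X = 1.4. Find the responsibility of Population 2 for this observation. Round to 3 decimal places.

Posterior ∝ prior × likelihood, so P(k | x) ∝ π_k f_k(x); normalise over all components.
Exponential densities:
  p_1 = 1.2·e^(−1.2·1.4) = 1.2·e^(−1.6800) = 0.223649
  p_2 = 3.1·e^(−3.1·1.4) = 3.1·e^(−4.3400) = 0.0404132
Multiply by the mixture weights:
  π_1·p_1 = 0.22 × 0.223649 = 0.0492027
  π_2·p_2 = 0.78 × 0.0404132 = 0.0315223
Marginal: 0.0492027 + 0.0315223 = 0.0807251
P(Population 2 | 1.4) = 0.0315223 / 0.0807251 ≈ 0.390

0.390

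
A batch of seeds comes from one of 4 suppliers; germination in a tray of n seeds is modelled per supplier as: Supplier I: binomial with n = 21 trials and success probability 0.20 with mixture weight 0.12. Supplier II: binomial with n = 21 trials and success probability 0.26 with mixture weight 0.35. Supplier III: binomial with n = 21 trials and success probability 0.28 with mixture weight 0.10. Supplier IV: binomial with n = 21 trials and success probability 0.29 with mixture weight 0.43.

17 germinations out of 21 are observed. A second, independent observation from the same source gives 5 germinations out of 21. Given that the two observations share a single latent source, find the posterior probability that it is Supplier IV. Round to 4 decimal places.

The responsibility of component k is π_k f_k(x) divided by Σ_j π_j f_j(x).
Since both observations come from the same component, the likelihood for component k is f_k(x₁)·f_k(x₂).
  L_I = [C(21,17)·0.20^17·0.80^4 = 5985·1.31072e-12·0.4096 = 3.21317e-09] × [0.183287] = 5.88934e-10
  L_II = [C(21,17)·0.26^17·0.74^4 = 5985·1.13383e-10·0.299866 = 2.03488e-07] × [0.195487] = 3.97791e-08
  L_III = [C(21,17)·0.28^17·0.72^4 = 5985·3.99656e-10·0.268739 = 6.42807e-07] × [0.182664] = 1.17418e-07
  L_IV = [C(21,17)·0.29^17·0.71^4 = 5985·7.25715e-10·0.254117 = 1.10373e-06] × [0.174047] = 1.92101e-07
Multiply by the mixture weights:
  π_I·L_I = 0.12 × 5.88934e-10 = 7.06721e-11
  π_II·L_II = 0.35 × 3.97791e-08 = 1.39227e-08
  π_III·L_III = 0.10 × 1.17418e-07 = 1.17418e-08
  π_IV·L_IV = 0.43 × 1.92101e-07 = 8.26035e-08
Sum: 7.06721e-11 + 1.39227e-08 + 1.17418e-08 + 8.26035e-08 = 1.08339e-07
P(Supplier IV | x) = 8.26035e-08 / 1.08339e-07 ≈ 0.7625

0.7625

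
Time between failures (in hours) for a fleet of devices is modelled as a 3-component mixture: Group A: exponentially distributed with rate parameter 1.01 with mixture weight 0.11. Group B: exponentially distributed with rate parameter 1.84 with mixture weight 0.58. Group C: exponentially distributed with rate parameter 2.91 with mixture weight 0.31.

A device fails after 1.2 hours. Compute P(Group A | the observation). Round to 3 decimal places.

Apply Bayes' rule: the posterior for each component is proportional to its prior times its likelihood at x.
Evaluate each component's likelihood at the observed value:
  f_A = 0.300577
  f_B = 0.202253
  f_C = 0.0885802
Unnormalised posteriors:
  w_A·f_A = 0.11 × 0.300577 = 0.0330635
  w_B·f_B = 0.58 × 0.202253 = 0.117307
  w_C·f_C = 0.31 × 0.0885802 = 0.0274599
Evidence: 0.0330635 + 0.117307 + 0.0274599 = 0.17783
Responsibility of Group A: 0.0330635 / 0.17783 ≈ 0.186

0.186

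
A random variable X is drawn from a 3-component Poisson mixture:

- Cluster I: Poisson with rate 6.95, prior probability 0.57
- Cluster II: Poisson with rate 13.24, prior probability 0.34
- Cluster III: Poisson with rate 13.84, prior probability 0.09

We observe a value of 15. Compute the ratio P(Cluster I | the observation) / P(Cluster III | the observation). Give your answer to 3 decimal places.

0.203

Since P(k|x) ∝ P(Z=k) f_k(x), the posterior odds are P(Z=i) f_i(x) / (P(Z=j) f_j(x)).
Component likelihoods at x = 15:
  L_I = e^(−6.95)·6.95^15/15! = 0.00312555
  L_II = e^(−13.24)·13.24^15/15! = 0.0915717
  L_III = e^(−13.84)·13.84^15/15! = 0.0977026
0.00178156 / 0.00879323 ≈ 0.203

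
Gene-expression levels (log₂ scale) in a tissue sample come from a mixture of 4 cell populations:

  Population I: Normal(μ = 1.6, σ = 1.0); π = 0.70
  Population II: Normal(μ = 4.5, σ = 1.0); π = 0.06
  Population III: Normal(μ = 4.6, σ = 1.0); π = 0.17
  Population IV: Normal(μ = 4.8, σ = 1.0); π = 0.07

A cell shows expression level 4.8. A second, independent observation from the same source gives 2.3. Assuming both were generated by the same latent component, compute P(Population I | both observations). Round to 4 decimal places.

Apply Bayes' rule: the posterior for each component is proportional to its prior times its likelihood at x.
Since both observations come from the same component, the likelihood for component k is f_k(x₁)·f_k(x₂).
  L_I = [0.00238409] × [0.312254] = 0.000744441
  L_II = [0.381388] × [0.0354746] = 0.0135296
  L_III = [0.391043] × [0.028327] = 0.0110771
  L_IV = [0.398942] × [0.0175283] = 0.00699278
Prior × likelihood for each component:
  π_I·L_I = 0.70 × 0.000744441 = 0.000521109
  π_II·L_II = 0.06 × 0.0135296 = 0.000811775
  π_III·L_III = 0.17 × 0.0110771 = 0.0018831
  π_IV·L_IV = 0.07 × 0.00699278 = 0.000489495
Evidence: 0.000521109 + 0.000811775 + 0.0018831 + 0.000489495 = 0.00370548
So the posterior for Population I is 0.000521109 / 0.00370548 ≈ 0.1406.

0.1406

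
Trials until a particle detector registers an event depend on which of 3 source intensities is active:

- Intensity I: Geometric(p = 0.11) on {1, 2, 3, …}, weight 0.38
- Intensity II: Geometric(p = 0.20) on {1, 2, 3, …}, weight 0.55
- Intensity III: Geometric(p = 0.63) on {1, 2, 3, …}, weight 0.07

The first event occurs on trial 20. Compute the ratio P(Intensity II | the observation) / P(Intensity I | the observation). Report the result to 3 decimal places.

0.347

The posterior odds equal the prior odds times the likelihood ratio: (P(Z=i)/P(Z=j))·(f_i(x)/f_j(x)).
Component likelihoods at x = 20:
  p_I = 0.0120172
  p_II = 0.0028823
  p_III = 3.93707e-09
Posterior odds = (P(Z=II)·p_II) / (P(Z=I)·p_I) = (0.55·0.0028823) / (0.38·0.0120172) = 0.00158527 / 0.00456653 ≈ 0.347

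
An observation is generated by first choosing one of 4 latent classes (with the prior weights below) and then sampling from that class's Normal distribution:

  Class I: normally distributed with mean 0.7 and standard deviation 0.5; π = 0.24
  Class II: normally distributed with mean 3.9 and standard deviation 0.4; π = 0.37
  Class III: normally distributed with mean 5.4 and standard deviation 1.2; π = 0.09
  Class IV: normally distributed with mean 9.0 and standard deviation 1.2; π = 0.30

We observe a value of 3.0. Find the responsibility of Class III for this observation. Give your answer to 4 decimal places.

0.1212

P(component k | x) = π_k·f_k(x) / marginal(x), where marginal(x) = Σ_j π_j·f_j(x).
Evaluate each component's likelihood at the observed value:
  f_I = (1/(0.5·√(2π)))·exp(−(3.0−0.7)²/(2·0.5²)) = 0.797885·exp(-10.58000) = 2.02817e-05
  f_II = (1/(0.4·√(2π)))·exp(−(3.0−3.9)²/(2·0.4²)) = 0.997356·exp(-2.53125) = 0.0793491
  f_III = (1/(1.2·√(2π)))·exp(−(3.0−5.4)²/(2·1.2²)) = 0.332452·exp(-2.00000) = 0.0449925
  f_IV = (1/(1.2·√(2π)))·exp(−(3.0−9.0)²/(2·1.2²)) = 0.332452·exp(-12.50000) = 1.23893e-06
Multiply by the mixture weights:
  π_I·f_I = 0.24 × 2.02817e-05 = 4.86761e-06
  π_II·f_II = 0.37 × 0.0793491 = 0.0293592
  π_III·f_III = 0.09 × 0.0449925 = 0.00404932
  π_IV·f_IV = 0.30 × 1.23893e-06 = 3.7168e-07
Denominator: 4.86761e-06 + 0.0293592 + 0.00404932 + 3.7168e-07 = 0.0334137
P(Class III | 3.0) ≈ 0.1212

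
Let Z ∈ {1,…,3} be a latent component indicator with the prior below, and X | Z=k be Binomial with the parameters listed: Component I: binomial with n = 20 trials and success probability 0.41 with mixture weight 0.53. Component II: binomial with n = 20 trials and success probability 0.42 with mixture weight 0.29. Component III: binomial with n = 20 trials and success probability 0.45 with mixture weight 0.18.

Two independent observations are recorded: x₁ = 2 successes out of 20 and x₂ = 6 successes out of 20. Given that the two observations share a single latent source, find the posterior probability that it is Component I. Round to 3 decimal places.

P(component k | x) = w_k·f_k(x) / marginal(x), where marginal(x) = Σ_j w_j·f_j(x).
Since both observations come from the same component, the likelihood for component k is f_k(x₁)·f_k(x₂).
  L_I = [0.00239694] × [0.114029] = 0.000273321
  L_II = [0.00184908] × [0.103722] = 0.000191791
  L_III = [0.000816032] × [0.0745996] = 6.08756e-05
Weight by the priors:
  w_I·L_I = 0.53 × 0.000273321 = 0.00014486
  w_II·L_II = 0.29 × 0.000191791 = 5.56193e-05
  w_III·L_III = 0.18 × 6.08756e-05 = 1.09576e-05
Denominator: 0.00014486 + 5.56193e-05 + 1.09576e-05 = 0.000211437
P(Component I | data) = 0.00014486 / 0.000211437 ≈ 0.685

0.685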